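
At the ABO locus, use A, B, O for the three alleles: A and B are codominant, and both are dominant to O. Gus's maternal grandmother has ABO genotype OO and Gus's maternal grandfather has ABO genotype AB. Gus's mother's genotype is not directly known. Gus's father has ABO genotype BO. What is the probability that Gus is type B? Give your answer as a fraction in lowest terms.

1/2

Gus's mother's ABO genotype from OO × AB: 1/2 AO, 1/2 BO.
Crossing each possibility with the father BO and summing P(type B): 1/2·1/4 + 1/2·3/4 = 1/2.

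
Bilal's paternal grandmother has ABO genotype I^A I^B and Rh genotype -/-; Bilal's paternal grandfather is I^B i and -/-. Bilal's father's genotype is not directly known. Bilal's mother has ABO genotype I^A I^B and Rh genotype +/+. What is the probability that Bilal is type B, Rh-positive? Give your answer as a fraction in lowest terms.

3/8

Bilal's father's ABO genotype from I^A I^B × I^B i: 1/4 I^A I^B, 1/4 I^A i, 1/4 I^B I^B, 1/4 I^B i.
Crossing each possibility with the mother I^A I^B and summing P(type B): 1/4·1/4 + 1/4·1/4 + 1/4·1/2 + 1/4·1/2 = 3/8.
Similarly for Rh via the father's Rh distribution: P(Rh+) = 1.
Independent loci: 3/8 × 1 = 3/8.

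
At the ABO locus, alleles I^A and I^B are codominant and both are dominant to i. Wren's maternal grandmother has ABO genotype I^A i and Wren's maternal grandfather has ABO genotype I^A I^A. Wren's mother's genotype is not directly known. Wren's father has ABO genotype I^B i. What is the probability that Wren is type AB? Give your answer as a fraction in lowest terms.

Wren's mother's ABO genotype from I^A i × I^A I^A: 1/2 I^A I^A, 1/2 I^A i.
Crossing each possibility with the father I^B i and summing P(type AB): 1/2·1/2 + 1/2·1/4 = 3/8.

3/8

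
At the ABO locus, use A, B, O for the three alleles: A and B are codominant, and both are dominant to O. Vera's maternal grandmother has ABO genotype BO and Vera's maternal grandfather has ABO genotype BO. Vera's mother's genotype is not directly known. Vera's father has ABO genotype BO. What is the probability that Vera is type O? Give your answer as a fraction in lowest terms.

1/4

Vera's mother's ABO genotype from BO × BO: 1/4 BB, 1/2 BO, 1/4 OO.
Crossing each possibility with the father BO and summing P(type O): 1/4·0 + 1/2·1/4 + 1/4·1/2 = 1/4.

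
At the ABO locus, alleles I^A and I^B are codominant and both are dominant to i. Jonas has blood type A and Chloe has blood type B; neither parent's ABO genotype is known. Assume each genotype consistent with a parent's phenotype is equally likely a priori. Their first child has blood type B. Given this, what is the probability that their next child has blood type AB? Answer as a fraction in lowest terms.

Possible genotypes: Jonas ∈ {I^A I^A, I^A i}; Chloe ∈ {I^B I^B, I^B i}.
Weight each parental genotype pair by prior × P(type-B child):
  I^A i × I^B I^B: posterior weight 2/3; P(next child type AB) = 1/2.
  I^A i × I^B i: posterior weight 1/3; P(next child type AB) = 1/4.
Weighted sum = 5/12.

5/12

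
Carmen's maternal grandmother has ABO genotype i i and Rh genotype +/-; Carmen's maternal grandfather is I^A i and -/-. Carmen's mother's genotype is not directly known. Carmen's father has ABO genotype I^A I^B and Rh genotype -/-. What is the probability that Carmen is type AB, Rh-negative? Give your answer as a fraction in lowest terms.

Carmen's mother's ABO genotype from i i × I^A i: 1/2 I^A i, 1/2 i i.
Crossing each possibility with the father I^A I^B and summing P(type AB): 1/2·1/4 + 1/2·0 = 1/8.
Similarly for Rh via the mother's Rh distribution: P(Rh-) = 3/4.
Independent loci: 1/8 × 3/4 = 3/32.

3/32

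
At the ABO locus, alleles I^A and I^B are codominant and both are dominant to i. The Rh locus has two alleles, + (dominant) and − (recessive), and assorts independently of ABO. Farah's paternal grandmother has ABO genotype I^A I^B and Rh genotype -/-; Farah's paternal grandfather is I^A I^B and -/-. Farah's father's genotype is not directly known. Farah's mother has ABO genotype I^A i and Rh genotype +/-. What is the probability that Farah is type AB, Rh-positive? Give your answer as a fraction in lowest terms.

Farah's father's ABO genotype from I^A I^B × I^A I^B: 1/4 I^A I^A, 1/2 I^A I^B, 1/4 I^B I^B.
Crossing each possibility with the mother I^A i and summing P(type AB): 1/4·0 + 1/2·1/4 + 1/4·1/2 = 1/4.
Similarly for Rh via the father's Rh distribution: P(Rh+) = 1/2.
Independent loci: 1/4 × 1/2 = 1/8.

1/8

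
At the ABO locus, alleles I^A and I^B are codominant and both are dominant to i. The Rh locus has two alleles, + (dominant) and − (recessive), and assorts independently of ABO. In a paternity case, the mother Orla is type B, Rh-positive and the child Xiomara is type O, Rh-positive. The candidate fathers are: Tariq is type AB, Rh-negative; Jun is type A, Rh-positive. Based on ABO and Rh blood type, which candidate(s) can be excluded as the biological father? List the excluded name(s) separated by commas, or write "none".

Tariq

A candidate is excluded only if no genotype consistent with his phenotype could produce a type O, Rh-positive child with a type B, Rh-positive mother.
Tariq (type AB, Rh-): no genotype consistent with that phenotype can produce a type-O Rh+ child with a type-B mother.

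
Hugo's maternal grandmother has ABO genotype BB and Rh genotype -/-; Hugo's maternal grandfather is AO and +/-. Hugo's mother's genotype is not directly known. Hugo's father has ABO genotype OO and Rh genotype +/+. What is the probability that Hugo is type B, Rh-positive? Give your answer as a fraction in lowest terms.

Hugo's mother's ABO genotype from BB × AO: 1/2 AB, 1/2 BO.
Crossing each possibility with the father OO and summing P(type B): 1/2·1/2 + 1/2·1/2 = 1/2.
Similarly for Rh via the mother's Rh distribution: P(Rh+) = 1.
Independent loci: 1/2 × 1 = 1/2.

1/2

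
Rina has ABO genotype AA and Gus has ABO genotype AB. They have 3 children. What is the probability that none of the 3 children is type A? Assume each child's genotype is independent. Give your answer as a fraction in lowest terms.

1/8

ABO cross AA × AB → 1/2 A, 1/2 AB.
So P(type A) = 1/2 per child.
P(not type A) = 1/2 for one child; (1/2)^3 = 1/8.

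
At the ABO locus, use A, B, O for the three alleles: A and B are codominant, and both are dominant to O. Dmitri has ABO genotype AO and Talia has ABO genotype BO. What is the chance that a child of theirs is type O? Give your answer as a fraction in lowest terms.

1/4

ABO cross AO × BO → offspring phenotypes: 1/4 O, 1/4 A, 1/4 B, 1/4 AB.
So P(type O) = 1/4.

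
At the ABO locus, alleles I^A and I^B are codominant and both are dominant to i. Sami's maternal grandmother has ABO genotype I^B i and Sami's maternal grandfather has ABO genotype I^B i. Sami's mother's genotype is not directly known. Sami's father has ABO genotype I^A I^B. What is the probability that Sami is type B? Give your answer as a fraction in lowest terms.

Sami's mother's ABO genotype from I^B i × I^B i: 1/4 I^B I^B, 1/2 I^B i, 1/4 i i.
Crossing each possibility with the father I^A I^B and summing P(type B): 1/4·1/2 + 1/2·1/2 + 1/4·1/2 = 1/2.

1/2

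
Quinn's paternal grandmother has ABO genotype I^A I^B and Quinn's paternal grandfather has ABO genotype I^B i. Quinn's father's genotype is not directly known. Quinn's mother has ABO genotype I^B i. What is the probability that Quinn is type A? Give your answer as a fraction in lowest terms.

1/8

Quinn's father's ABO genotype from I^A I^B × I^B i: 1/4 I^A I^B, 1/4 I^A i, 1/4 I^B I^B, 1/4 I^B i.
Crossing each possibility with the mother I^B i and summing P(type A): 1/4·1/4 + 1/4·1/4 + 1/4·0 + 1/4·0 = 1/8.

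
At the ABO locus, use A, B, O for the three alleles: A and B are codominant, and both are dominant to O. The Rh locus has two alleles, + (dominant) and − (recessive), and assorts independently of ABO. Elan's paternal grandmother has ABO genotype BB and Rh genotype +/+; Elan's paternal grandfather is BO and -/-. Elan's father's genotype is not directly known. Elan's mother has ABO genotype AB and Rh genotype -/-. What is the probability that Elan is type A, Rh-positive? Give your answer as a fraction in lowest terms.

1/16

Elan's father's ABO genotype from BB × BO: 1/2 BB, 1/2 BO.
Crossing each possibility with the mother AB and summing P(type A): 1/2·0 + 1/2·1/4 = 1/8.
Similarly for Rh via the father's Rh distribution: P(Rh+) = 1/2.
Independent loci: 1/8 × 1/2 = 1/16.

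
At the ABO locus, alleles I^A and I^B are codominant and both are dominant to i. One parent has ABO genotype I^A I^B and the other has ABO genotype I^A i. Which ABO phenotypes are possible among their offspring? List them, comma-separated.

Gametes from I^A I^B × I^A i give offspring ABO genotypes I^A I^A, I^A I^B, I^A i, I^B i, i.e. phenotypes A, B, AB.

A, B, AB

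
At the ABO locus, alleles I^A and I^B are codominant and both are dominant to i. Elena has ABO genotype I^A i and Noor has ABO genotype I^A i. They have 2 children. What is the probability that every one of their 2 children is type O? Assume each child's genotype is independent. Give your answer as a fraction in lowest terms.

ABO cross I^A i × I^A i → 1/4 O, 3/4 A.
So P(type O) = 1/4 per child.
All 2 independent: (1/4)^2 = 1/16.

1/16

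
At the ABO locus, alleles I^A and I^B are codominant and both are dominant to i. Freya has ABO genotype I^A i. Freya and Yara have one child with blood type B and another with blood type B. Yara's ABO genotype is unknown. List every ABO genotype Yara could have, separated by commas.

I^A I^B, I^B I^B, I^B i

For each candidate genotype of Yara, check whether crossing it with I^A i can produce every observed child phenotype.
  I^A I^A → possible child types {A} ✗
  I^A I^B → possible child types {A, B, AB} ✓
  I^A i → possible child types {O, A} ✗
  I^B I^B → possible child types {B, AB} ✓
  I^B i → possible child types {O, A, B, AB} ✓
  i i → possible child types {O, A} ✗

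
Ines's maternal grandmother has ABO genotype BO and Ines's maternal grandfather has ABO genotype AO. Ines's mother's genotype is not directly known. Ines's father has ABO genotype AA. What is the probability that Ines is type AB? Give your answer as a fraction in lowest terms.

1/4

Ines's mother's ABO genotype from BO × AO: 1/4 AB, 1/4 AO, 1/4 BO, 1/4 OO.
Crossing each possibility with the father AA and summing P(type AB): 1/4·1/2 + 1/4·0 + 1/4·1/2 + 1/4·0 = 1/4.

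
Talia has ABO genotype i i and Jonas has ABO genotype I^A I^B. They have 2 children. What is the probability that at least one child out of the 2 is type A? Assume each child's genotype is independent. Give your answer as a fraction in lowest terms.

3/4

ABO cross i i × I^A I^B → 1/2 A, 1/2 B.
So P(type A) = 1/2 per child.
P(none) = (1/2)^2 = 1/4; P(at least one) = 1 − 1/4 = 3/4.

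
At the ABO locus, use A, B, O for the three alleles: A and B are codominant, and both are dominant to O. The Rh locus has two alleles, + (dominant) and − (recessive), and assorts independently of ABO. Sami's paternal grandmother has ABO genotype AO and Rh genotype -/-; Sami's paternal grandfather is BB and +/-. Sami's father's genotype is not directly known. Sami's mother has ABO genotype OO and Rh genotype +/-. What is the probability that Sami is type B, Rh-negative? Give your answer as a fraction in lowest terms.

Sami's father's ABO genotype from AO × BB: 1/2 AB, 1/2 BO.
Crossing each possibility with the mother OO and summing P(type B): 1/2·1/2 + 1/2·1/2 = 1/2.
Similarly for Rh via the father's Rh distribution: P(Rh-) = 3/8.
Independent loci: 1/2 × 3/8 = 3/16.

3/16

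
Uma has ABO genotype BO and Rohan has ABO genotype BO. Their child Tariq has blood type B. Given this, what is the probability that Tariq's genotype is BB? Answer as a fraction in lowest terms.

1/3

Cross BO × BO → 1/4 BB, 1/2 BO, 1/4 OO.
Type-B genotypes among offspring: BB (1/4), BO (1/2); total 3/4.
P(BB | type B) = (1/4) / (3/4) = 1/3.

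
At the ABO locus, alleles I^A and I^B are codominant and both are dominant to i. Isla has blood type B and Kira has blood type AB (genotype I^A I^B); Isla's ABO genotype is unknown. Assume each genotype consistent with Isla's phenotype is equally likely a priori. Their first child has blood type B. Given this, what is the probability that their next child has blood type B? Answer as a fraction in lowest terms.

1/2

Possible genotypes: Isla ∈ {I^B I^B, I^B i}; Kira ∈ {I^A I^B}.
Weight each parental genotype pair by prior × P(type-B child):
  I^B I^B × I^A I^B: posterior weight 1/2; P(next child type B) = 1/2.
  I^B i × I^A I^B: posterior weight 1/2; P(next child type B) = 1/2.
Weighted sum = 1/2.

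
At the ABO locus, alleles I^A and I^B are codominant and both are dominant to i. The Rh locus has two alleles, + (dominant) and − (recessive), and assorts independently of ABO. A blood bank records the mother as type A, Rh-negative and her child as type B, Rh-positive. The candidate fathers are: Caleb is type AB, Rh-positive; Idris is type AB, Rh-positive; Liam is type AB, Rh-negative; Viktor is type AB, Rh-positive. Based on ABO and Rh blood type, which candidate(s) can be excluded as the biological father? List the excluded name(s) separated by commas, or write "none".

A candidate is excluded only if no genotype consistent with his phenotype could produce a type B, Rh-positive child with a type A, Rh-negative mother.
Liam (type AB, Rh-): no genotype consistent with that phenotype can produce a type-B Rh+ child with a type-A mother.

Liam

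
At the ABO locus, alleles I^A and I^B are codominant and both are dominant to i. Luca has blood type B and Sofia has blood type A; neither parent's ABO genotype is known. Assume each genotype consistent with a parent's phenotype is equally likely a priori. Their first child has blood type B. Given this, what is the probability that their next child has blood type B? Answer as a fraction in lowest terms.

5/12

Possible genotypes: Luca ∈ {I^B I^B, I^B i}; Sofia ∈ {I^A I^A, I^A i}.
Weight each parental genotype pair by prior × P(type-B child):
  I^B I^B × I^A i: posterior weight 2/3; P(next child type B) = 1/2.
  I^B i × I^A i: posterior weight 1/3; P(next child type B) = 1/4.
Weighted sum = 5/12.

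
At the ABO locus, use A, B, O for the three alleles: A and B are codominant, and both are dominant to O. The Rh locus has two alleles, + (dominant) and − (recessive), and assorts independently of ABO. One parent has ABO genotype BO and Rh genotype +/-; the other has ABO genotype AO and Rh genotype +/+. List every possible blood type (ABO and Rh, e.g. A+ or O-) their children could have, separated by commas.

O+, A+, B+, AB+

Gametes from BO × AO give offspring ABO genotypes AB, AO, BO, OO, i.e. phenotypes O, A, B, AB.
Rh cross +/- × +/+ → phenotypes Rh+.
Combining independently: O+, A+, B+, AB+.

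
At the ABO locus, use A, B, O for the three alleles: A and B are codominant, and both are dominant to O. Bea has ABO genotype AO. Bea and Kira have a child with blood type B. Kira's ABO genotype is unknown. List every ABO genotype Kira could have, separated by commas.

For each candidate genotype of Kira, check whether crossing it with AO can produce every observed child phenotype.
  AA → possible child types {A} ✗
  AB → possible child types {A, B, AB} ✓
  AO → possible child types {O, A} ✗
  BB → possible child types {B, AB} ✓
  BO → possible child types {O, A, B, AB} ✓
  OO → possible child types {O, A} ✗

AB, BB, BO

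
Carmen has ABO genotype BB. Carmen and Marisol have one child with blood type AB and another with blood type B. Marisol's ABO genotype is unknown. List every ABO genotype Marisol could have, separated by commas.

AB, AO

For each candidate genotype of Marisol, check whether crossing it with BB can produce every observed child phenotype.
  AA → possible child types {AB} ✗
  AB → possible child types {B, AB} ✓
  AO → possible child types {B, AB} ✓
  BB → possible child types {B} ✗
  BO → possible child types {B} ✗
  OO → possible child types {B} ✗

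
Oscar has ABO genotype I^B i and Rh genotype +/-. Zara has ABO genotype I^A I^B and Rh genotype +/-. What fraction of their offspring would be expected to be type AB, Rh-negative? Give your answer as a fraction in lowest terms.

1/16

ABO cross I^B i × I^A I^B → offspring phenotypes: 1/4 A, 1/2 B, 1/4 AB.
Rh cross +/- × +/- → 3/4 Rh+, 1/4 Rh-.
Independent loci: P(type AB, Rh-negative) = 1/4 × 1/4 = 1/16.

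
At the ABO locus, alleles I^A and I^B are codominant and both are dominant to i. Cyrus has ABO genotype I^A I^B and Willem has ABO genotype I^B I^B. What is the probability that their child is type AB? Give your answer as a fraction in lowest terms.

1/2

ABO cross I^A I^B × I^B I^B → offspring phenotypes: 1/2 B, 1/2 AB.
So P(type AB) = 1/2.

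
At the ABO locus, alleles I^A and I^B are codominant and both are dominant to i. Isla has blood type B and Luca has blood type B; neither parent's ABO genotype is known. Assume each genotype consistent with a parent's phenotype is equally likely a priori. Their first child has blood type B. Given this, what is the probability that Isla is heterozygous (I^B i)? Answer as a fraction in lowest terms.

Possible genotypes: Isla ∈ {I^B I^B, I^B i}; Luca ∈ {I^B I^B, I^B i}.
Weight each parental genotype pair by prior × P(type-B child):
  I^B I^B × I^B I^B: posterior weight 4/15.
  I^B I^B × I^B i: posterior weight 4/15.
  I^B i × I^B I^B: posterior weight 4/15.
  I^B i × I^B i: posterior weight 1/5.
Sum the posterior weight over pairs where Isla is I^B i: 7/15.

7/15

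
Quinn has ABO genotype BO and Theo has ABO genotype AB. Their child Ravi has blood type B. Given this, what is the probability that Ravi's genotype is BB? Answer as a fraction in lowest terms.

1/2

Cross BO × AB → 1/4 AB, 1/4 AO, 1/4 BB, 1/4 BO.
Type-B genotypes among offspring: BB (1/4), BO (1/4); total 1/2.
P(BB | type B) = (1/4) / (1/2) = 1/2.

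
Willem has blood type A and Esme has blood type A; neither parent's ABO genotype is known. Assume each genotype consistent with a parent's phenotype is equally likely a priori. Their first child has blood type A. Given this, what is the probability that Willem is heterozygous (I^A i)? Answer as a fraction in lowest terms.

7/15

Possible genotypes: Willem ∈ {I^A I^A, I^A i}; Esme ∈ {I^A I^A, I^A i}.
Weight each parental genotype pair by prior × P(type-A child):
  I^A I^A × I^A I^A: posterior weight 4/15.
  I^A I^A × I^A i: posterior weight 4/15.
  I^A i × I^A I^A: posterior weight 4/15.
  I^A i × I^A i: posterior weight 1/5.
Sum the posterior weight over pairs where Willem is I^A i: 7/15.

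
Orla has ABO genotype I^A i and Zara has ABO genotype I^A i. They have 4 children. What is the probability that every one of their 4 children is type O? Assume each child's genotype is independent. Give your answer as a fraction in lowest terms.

1/256

ABO cross I^A i × I^A i → 1/4 O, 3/4 A.
So P(type O) = 1/4 per child.
All 4 independent: (1/4)^4 = 1/256.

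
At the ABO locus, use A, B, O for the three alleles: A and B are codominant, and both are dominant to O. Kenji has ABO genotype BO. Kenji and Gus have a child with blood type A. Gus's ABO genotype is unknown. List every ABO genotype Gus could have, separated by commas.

AA, AB, AO

For each candidate genotype of Gus, check whether crossing it with BO can produce every observed child phenotype.
  AA → possible child types {A, AB} ✓
  AB → possible child types {A, B, AB} ✓
  AO → possible child types {O, A, B, AB} ✓
  BB → possible child types {B} ✗
  BO → possible child types {O, B} ✗
  OO → possible child types {O, B} ✗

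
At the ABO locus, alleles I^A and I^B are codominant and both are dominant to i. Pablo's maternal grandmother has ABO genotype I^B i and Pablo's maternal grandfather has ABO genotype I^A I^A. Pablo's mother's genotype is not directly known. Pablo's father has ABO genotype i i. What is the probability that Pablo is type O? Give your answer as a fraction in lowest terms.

Pablo's mother's ABO genotype from I^B i × I^A I^A: 1/2 I^A I^B, 1/2 I^A i.
Crossing each possibility with the father i i and summing P(type O): 1/2·0 + 1/2·1/2 = 1/4.

1/4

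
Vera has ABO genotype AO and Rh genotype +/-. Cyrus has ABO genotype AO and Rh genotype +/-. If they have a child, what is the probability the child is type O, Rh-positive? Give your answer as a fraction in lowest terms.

ABO cross AO × AO → offspring phenotypes: 1/4 O, 3/4 A.
Rh cross +/- × +/- → 3/4 Rh+, 1/4 Rh-.
Independent loci: P(type O, Rh-positive) = 1/4 × 3/4 = 3/16.

3/16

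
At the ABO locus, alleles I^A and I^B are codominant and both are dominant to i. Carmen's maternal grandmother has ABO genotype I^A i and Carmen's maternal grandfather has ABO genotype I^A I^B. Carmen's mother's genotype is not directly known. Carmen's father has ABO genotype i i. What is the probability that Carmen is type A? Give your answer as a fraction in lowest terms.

1/2

Carmen's mother's ABO genotype from I^A i × I^A I^B: 1/4 I^A I^A, 1/4 I^A I^B, 1/4 I^A i, 1/4 I^B i.
Crossing each possibility with the father i i and summing P(type A): 1/4·1 + 1/4·1/2 + 1/4·1/2 + 1/4·0 = 1/2.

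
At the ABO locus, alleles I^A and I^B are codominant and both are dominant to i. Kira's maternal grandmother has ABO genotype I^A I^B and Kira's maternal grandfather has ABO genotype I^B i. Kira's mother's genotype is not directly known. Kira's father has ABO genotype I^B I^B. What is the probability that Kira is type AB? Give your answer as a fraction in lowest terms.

Kira's mother's ABO genotype from I^A I^B × I^B i: 1/4 I^A I^B, 1/4 I^A i, 1/4 I^B I^B, 1/4 I^B i.
Crossing each possibility with the father I^B I^B and summing P(type AB): 1/4·1/2 + 1/4·1/2 + 1/4·0 + 1/4·0 = 1/4.

1/4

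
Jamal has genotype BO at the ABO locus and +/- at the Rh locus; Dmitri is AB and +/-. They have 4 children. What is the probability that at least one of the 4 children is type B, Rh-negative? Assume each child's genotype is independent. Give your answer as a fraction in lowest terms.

ABO cross BO × AB → 1/4 A, 1/2 B, 1/4 AB.
Rh cross +/- × +/- → 3/4 Rh+, 1/4 Rh-; so P(type B, Rh-negative) = 1/2 × 1/4 = 1/8 per child.
P(none) = (7/8)^4 = 2401/4096; P(at least one) = 1 − 2401/4096 = 1695/4096.

1695/4096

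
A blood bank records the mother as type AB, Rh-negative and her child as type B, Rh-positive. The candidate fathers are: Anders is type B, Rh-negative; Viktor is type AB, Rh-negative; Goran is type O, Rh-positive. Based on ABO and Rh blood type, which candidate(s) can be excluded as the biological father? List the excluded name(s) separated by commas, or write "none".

Anders, Viktor

A candidate is excluded only if no genotype consistent with his phenotype could produce a type B, Rh-positive child with a type AB, Rh-negative mother.
Anders (type B, Rh-): no genotype consistent with that phenotype can produce a type-B Rh+ child with a type-AB mother.
Viktor (type AB, Rh-): no genotype consistent with that phenotype can produce a type-B Rh+ child with a type-AB mother.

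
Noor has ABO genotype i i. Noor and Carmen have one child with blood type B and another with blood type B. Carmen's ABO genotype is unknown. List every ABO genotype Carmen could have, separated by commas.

For each candidate genotype of Carmen, check whether crossing it with i i can produce every observed child phenotype.
  I^A I^A → possible child types {A} ✗
  I^A I^B → possible child types {A, B} ✓
  I^A i → possible child types {O, A} ✗
  I^B I^B → possible child types {B} ✓
  I^B i → possible child types {O, B} ✓
  i i → possible child types {O} ✗

I^A I^B, I^B I^B, I^B i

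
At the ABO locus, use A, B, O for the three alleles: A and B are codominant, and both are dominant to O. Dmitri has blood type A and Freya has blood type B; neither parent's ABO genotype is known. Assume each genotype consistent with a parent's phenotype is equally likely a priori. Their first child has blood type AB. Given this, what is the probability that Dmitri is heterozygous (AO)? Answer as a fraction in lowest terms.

Possible genotypes: Dmitri ∈ {AA, AO}; Freya ∈ {BB, BO}.
Weight each parental genotype pair by prior × P(type-AB child):
  AA × BB: posterior weight 4/9.
  AA × BO: posterior weight 2/9.
  AO × BB: posterior weight 2/9.
  AO × BO: posterior weight 1/9.
Sum the posterior weight over pairs where Dmitri is AO: 1/3.

1/3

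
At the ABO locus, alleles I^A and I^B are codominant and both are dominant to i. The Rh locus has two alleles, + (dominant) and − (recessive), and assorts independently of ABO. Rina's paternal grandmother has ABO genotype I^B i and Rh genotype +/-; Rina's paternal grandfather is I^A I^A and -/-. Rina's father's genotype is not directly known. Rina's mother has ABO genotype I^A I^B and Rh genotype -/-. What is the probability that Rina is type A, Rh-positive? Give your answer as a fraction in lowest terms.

3/32

Rina's father's ABO genotype from I^B i × I^A I^A: 1/2 I^A I^B, 1/2 I^A i.
Crossing each possibility with the mother I^A I^B and summing P(type A): 1/2·1/4 + 1/2·1/2 = 3/8.
Similarly for Rh via the father's Rh distribution: P(Rh+) = 1/4.
Independent loci: 3/8 × 1/4 = 3/32.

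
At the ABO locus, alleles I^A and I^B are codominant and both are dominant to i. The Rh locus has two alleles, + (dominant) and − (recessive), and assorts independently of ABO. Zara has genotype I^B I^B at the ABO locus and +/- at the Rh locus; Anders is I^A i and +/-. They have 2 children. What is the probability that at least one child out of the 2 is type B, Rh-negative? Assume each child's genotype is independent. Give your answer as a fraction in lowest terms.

15/64

ABO cross I^B I^B × I^A i → 1/2 B, 1/2 AB.
Rh cross +/- × +/- → 3/4 Rh+, 1/4 Rh-; so P(type B, Rh-negative) = 1/2 × 1/4 = 1/8 per child.
P(none) = (7/8)^2 = 49/64; P(at least one) = 1 − 49/64 = 15/64.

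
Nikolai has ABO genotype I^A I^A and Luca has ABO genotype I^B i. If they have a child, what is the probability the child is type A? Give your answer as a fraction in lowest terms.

1/2

ABO cross I^A I^A × I^B i → offspring phenotypes: 1/2 A, 1/2 AB.
So P(type A) = 1/2.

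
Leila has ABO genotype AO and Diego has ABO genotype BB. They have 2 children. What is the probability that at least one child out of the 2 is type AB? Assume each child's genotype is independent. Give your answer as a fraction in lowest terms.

3/4

ABO cross AO × BB → 1/2 B, 1/2 AB.
So P(type AB) = 1/2 per child.
P(none) = (1/2)^2 = 1/4; P(at least one) = 1 − 1/4 = 3/4.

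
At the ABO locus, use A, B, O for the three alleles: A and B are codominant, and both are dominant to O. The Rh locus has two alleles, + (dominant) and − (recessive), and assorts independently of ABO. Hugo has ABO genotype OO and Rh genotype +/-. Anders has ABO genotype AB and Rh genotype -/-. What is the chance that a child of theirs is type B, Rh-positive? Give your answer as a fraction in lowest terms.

1/4

ABO cross OO × AB → offspring phenotypes: 1/2 A, 1/2 B.
Rh cross +/- × -/- → 1/2 Rh+, 1/2 Rh-.
Independent loci: P(type B, Rh-positive) = 1/2 × 1/2 = 1/4.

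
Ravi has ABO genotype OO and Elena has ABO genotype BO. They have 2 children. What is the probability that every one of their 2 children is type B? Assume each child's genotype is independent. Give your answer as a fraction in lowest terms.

ABO cross OO × BO → 1/2 O, 1/2 B.
So P(type B) = 1/2 per child.
All 2 independent: (1/2)^2 = 1/4.

1/4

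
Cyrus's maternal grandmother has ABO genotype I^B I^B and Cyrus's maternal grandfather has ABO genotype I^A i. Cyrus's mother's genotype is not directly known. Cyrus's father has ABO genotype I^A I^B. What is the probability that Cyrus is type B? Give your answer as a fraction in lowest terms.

Cyrus's mother's ABO genotype from I^B I^B × I^A i: 1/2 I^A I^B, 1/2 I^B i.
Crossing each possibility with the father I^A I^B and summing P(type B): 1/2·1/4 + 1/2·1/2 = 3/8.

3/8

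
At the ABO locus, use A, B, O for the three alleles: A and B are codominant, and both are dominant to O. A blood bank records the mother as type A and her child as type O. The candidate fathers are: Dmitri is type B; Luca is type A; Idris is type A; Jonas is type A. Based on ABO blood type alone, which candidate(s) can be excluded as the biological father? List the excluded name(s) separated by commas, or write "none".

A candidate is excluded only if no genotype consistent with his phenotype could produce a type O child with a type A mother.
Every candidate has at least one consistent genotype combination, so none can be excluded.

none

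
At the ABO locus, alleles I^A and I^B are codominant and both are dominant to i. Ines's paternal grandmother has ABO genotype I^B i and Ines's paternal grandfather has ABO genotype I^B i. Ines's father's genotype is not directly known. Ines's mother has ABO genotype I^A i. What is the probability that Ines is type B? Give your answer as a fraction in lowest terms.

Ines's father's ABO genotype from I^B i × I^B i: 1/4 I^B I^B, 1/2 I^B i, 1/4 i i.
Crossing each possibility with the mother I^A i and summing P(type B): 1/4·1/2 + 1/2·1/4 + 1/4·0 = 1/4.

1/4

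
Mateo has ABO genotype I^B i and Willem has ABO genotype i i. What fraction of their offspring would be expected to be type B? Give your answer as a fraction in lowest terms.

1/2

ABO cross I^B i × i i → offspring phenotypes: 1/2 O, 1/2 B.
So P(type B) = 1/2.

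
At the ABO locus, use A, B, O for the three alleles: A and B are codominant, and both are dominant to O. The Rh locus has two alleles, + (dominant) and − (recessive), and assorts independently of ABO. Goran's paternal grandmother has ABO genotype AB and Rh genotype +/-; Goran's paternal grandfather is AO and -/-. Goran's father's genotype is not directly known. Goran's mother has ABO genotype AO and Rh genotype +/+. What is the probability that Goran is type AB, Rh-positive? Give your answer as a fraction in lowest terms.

1/8

Goran's father's ABO genotype from AB × AO: 1/4 AA, 1/4 AB, 1/4 AO, 1/4 BO.
Crossing each possibility with the mother AO and summing P(type AB): 1/4·0 + 1/4·1/4 + 1/4·0 + 1/4·1/4 = 1/8.
Similarly for Rh via the father's Rh distribution: P(Rh+) = 1.
Independent loci: 1/8 × 1 = 1/8.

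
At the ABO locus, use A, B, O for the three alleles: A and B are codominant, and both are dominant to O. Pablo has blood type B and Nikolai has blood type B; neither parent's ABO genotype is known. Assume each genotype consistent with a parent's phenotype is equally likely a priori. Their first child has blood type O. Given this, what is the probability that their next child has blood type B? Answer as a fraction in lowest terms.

3/4

Possible genotypes: Pablo ∈ {BB, BO}; Nikolai ∈ {BB, BO}.
Weight each parental genotype pair by prior × P(type-O child):
  BO × BO: posterior weight 1; P(next child type B) = 3/4.
Weighted sum = 3/4.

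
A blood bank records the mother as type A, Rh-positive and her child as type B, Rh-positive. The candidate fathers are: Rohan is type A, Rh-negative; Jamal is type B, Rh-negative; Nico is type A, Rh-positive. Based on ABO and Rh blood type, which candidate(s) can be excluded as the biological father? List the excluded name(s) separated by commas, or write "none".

Rohan, Nico

A candidate is excluded only if no genotype consistent with his phenotype could produce a type B, Rh-positive child with a type A, Rh-positive mother.
Rohan (type A, Rh-): no genotype consistent with that phenotype can produce a type-B Rh+ child with a type-A mother.
Nico (type A, Rh+): no genotype consistent with that phenotype can produce a type-B Rh+ child with a type-A mother.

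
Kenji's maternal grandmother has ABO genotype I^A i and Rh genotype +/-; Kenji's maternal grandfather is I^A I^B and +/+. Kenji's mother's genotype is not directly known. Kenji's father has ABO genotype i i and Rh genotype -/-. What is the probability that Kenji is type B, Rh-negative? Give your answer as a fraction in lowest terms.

1/16

Kenji's mother's ABO genotype from I^A i × I^A I^B: 1/4 I^A I^A, 1/4 I^A I^B, 1/4 I^A i, 1/4 I^B i.
Crossing each possibility with the father i i and summing P(type B): 1/4·0 + 1/4·1/2 + 1/4·0 + 1/4·1/2 = 1/4.
Similarly for Rh via the mother's Rh distribution: P(Rh-) = 1/4.
Independent loci: 1/4 × 1/4 = 1/16.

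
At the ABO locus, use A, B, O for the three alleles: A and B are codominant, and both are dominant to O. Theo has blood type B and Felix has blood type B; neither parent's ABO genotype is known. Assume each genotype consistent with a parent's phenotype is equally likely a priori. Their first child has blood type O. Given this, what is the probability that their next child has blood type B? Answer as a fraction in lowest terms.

Possible genotypes: Theo ∈ {BB, BO}; Felix ∈ {BB, BO}.
Weight each parental genotype pair by prior × P(type-O child):
  BO × BO: posterior weight 1; P(next child type B) = 3/4.
Weighted sum = 3/4.

3/4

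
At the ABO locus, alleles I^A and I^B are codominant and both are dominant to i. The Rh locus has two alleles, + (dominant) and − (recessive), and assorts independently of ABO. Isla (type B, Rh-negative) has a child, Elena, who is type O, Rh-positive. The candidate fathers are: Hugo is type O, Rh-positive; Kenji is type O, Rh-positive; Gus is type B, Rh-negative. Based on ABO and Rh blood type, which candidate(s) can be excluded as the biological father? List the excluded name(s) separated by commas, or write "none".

Gus

A candidate is excluded only if no genotype consistent with his phenotype could produce a type O, Rh-positive child with a type B, Rh-negative mother.
Gus (type B, Rh-): no genotype consistent with that phenotype can produce a type-O Rh+ child with a type-B mother.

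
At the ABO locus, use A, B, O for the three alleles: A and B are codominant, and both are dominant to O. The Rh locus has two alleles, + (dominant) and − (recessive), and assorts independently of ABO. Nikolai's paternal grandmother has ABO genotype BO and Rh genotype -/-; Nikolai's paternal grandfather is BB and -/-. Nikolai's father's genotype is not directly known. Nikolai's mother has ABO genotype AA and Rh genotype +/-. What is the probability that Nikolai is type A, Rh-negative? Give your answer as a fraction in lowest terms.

1/8

Nikolai's father's ABO genotype from BO × BB: 1/2 BB, 1/2 BO.
Crossing each possibility with the mother AA and summing P(type A): 1/2·0 + 1/2·1/2 = 1/4.
Similarly for Rh via the father's Rh distribution: P(Rh-) = 1/2.
Independent loci: 1/4 × 1/2 = 1/8.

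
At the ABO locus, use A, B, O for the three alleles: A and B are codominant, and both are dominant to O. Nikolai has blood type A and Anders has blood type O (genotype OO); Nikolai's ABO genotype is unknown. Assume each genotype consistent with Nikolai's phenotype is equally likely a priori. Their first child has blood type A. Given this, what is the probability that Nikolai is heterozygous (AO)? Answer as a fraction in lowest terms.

Possible genotypes: Nikolai ∈ {AA, AO}; Anders ∈ {OO}.
Weight each parental genotype pair by prior × P(type-A child):
  AA × OO: posterior weight 2/3.
  AO × OO: posterior weight 1/3.
Sum the posterior weight over pairs where Nikolai is AO: 1/3.

1/3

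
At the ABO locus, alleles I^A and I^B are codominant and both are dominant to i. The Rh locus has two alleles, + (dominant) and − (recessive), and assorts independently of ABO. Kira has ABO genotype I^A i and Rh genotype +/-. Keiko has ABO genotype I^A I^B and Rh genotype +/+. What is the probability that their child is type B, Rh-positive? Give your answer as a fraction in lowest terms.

ABO cross I^A i × I^A I^B → offspring phenotypes: 1/2 A, 1/4 B, 1/4 AB.
Rh cross +/- × +/+ → 1 Rh+.
Independent loci: P(type B, Rh-positive) = 1/4 × 1 = 1/4.

1/4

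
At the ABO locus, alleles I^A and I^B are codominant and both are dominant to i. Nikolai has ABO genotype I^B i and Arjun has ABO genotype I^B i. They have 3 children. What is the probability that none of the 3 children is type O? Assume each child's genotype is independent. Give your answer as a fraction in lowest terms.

ABO cross I^B i × I^B i → 1/4 O, 3/4 B.
So P(type O) = 1/4 per child.
P(not type O) = 3/4 for one child; (3/4)^3 = 27/64.

27/64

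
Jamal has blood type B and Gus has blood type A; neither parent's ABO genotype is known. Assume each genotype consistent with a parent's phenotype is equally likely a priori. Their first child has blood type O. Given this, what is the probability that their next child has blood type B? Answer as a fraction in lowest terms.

1/4

Possible genotypes: Jamal ∈ {BB, BO}; Gus ∈ {AA, AO}.
Weight each parental genotype pair by prior × P(type-O child):
  BO × AO: posterior weight 1; P(next child type B) = 1/4.
Weighted sum = 1/4.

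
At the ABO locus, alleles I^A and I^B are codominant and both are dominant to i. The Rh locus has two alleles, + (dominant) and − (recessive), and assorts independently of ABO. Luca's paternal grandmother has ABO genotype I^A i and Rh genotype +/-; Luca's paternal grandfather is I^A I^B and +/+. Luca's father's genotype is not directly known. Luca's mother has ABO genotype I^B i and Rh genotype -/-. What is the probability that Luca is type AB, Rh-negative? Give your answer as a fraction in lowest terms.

1/16

Luca's father's ABO genotype from I^A i × I^A I^B: 1/4 I^A I^A, 1/4 I^A I^B, 1/4 I^A i, 1/4 I^B i.
Crossing each possibility with the mother I^B i and summing P(type AB): 1/4·1/2 + 1/4·1/4 + 1/4·1/4 + 1/4·0 = 1/4.
Similarly for Rh via the father's Rh distribution: P(Rh-) = 1/4.
Independent loci: 1/4 × 1/4 = 1/16.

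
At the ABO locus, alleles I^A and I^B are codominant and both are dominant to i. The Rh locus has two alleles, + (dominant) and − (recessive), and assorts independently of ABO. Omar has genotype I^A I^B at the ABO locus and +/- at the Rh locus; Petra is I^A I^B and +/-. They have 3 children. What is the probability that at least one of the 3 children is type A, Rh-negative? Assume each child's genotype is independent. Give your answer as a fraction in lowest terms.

721/4096

ABO cross I^A I^B × I^A I^B → 1/4 A, 1/4 B, 1/2 AB.
Rh cross +/- × +/- → 3/4 Rh+, 1/4 Rh-; so P(type A, Rh-negative) = 1/4 × 1/4 = 1/16 per child.
P(none) = (15/16)^3 = 3375/4096; P(at least one) = 1 − 3375/4096 = 721/4096.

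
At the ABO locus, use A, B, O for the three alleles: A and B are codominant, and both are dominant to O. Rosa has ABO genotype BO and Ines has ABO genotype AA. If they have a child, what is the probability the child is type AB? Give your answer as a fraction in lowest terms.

ABO cross BO × AA → offspring phenotypes: 1/2 A, 1/2 AB.
So P(type AB) = 1/2.

1/2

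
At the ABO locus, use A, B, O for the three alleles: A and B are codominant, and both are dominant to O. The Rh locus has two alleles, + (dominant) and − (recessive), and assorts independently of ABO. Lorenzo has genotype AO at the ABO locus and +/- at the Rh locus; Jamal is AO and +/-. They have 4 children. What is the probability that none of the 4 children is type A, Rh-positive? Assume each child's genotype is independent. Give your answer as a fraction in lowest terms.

2401/65536

ABO cross AO × AO → 1/4 O, 3/4 A.
Rh cross +/- × +/- → 3/4 Rh+, 1/4 Rh-; so P(type A, Rh-positive) = 3/4 × 3/4 = 9/16 per child.
P(not type A, Rh-positive) = 7/16 for one child; (7/16)^4 = 2401/65536.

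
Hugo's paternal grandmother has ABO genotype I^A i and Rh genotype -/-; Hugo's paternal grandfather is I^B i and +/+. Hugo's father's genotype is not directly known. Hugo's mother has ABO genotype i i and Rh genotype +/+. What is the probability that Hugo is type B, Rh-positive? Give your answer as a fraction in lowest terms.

Hugo's father's ABO genotype from I^A i × I^B i: 1/4 I^A I^B, 1/4 I^A i, 1/4 I^B i, 1/4 i i.
Crossing each possibility with the mother i i and summing P(type B): 1/4·1/2 + 1/4·0 + 1/4·1/2 + 1/4·0 = 1/4.
Similarly for Rh via the father's Rh distribution: P(Rh+) = 1.
Independent loci: 1/4 × 1 = 1/4.

1/4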